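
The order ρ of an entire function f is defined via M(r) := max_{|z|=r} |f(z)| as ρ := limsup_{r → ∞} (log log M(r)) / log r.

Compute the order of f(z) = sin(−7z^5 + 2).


Write sin(w) = (e^{iw} ± e^{−iw})/(2 or 2i), so |sin(w)| ≤ e^{|w|}. With w = −7z^5 + 2, |w| ≤ 7r^5 + 2 on |z|=r, giving M(r) ≤ e^{7r^5 + 2} and ρ ≤ 5. For the lower bound, choose z on |z|=r with -7z^5 purely imaginary of modulus 7r^5; then |sin(−7z^5 + 2)| grows like e^{7r^5}/2, so ρ ≥ 5. Hence ρ = 5.
Therefore ρ = 5.

Order ρ = 5.


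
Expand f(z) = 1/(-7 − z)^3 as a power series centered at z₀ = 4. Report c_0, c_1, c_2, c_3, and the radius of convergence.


Let w = z − z₀, so z = z₀ + w.
Then -7 − z = -7 − (z₀ + w) = (-7 − z₀) − w = -11 − w.
f(z) = 1/(-11 − w)^3 = (1/(-11)^3) · (1 − w/(-11))^{−3}.
By the binomial series (1−u)^{−3} = Σ_{n≥0} C(n+2, 2) u^n for |u|<1, with u = w/(-11):
  c_n = C(n+2, 2) / (-11)^(n+3).
  c_0 = 1/(-11)^3 = -1/1331.
  c_1 = 3/(-11)^4 = 3/14641.
  c_2 = 6/(-11)^5 = -6/161051.
  c_3 = 10/(-11)^6 = 10/1771561.
The series is valid for |w/d| < 1, i.e. |z − z₀| < |d|.
Radius of convergence: R = |-7 − z₀| = |-11| = 11 (distance from z₀ to the singularity z = -7).

c_0 = -1/1331, c_1 = 3/14641, c_2 = -6/161051, c_3 = 10/1771561; R = 11.


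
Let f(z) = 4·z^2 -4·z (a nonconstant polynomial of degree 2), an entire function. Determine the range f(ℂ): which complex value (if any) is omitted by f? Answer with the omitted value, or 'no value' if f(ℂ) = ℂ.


Little Picard bounds the complement of f(ℂ) to at most one point.
For every w ∈ ℂ, the equation p(z) − w = 0 is a nonconstant polynomial in z and hence has at least one root by the fundamental theorem of algebra. So p is surjective onto ℂ, omitting no value.

Omitted value: no value.


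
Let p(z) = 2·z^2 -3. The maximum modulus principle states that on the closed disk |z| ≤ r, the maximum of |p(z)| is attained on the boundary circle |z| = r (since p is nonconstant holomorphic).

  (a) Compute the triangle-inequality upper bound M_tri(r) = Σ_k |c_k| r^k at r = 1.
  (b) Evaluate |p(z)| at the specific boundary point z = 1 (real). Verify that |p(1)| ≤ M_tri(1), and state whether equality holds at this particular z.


Coefficients: c_0 = -3, c_1 = 0, c_2 = 2. Radius r = 1.
Part (a). Triangle bound: M_tri(r) = Σ_k |c_k| r^k
  = |-3|·1^0 + |0|·1^1 + |2|·1^2
  = 3 + 0 + 2 = 5.
This bounds M(r) := max_{|z|=r} |p(z)| from above; equality holds iff all terms c_k z^k can be made to align in phase at a single z on |z|=r.
Part (b). At z = 1 (real, on the circle |z| = r):
  p(1) = (-3)·1^0 + (0)·1^1 + (2)·1^2 = -1.
  |p(1)| = 1.
Check: |p(1)| = 1 ≤ 5 = M_tri(1). ✓ Equality does not hold at z = 1 (the coefficients have mixed signs, so the terms do not all align in phase there).

M_tri(1) = 5; |p(1)| = 1; equality at z=1: no.


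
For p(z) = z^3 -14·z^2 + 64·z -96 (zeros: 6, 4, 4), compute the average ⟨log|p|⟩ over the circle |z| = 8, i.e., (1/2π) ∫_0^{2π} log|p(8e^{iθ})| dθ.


Zeros: 4, 4, 6; r = 8.
Inside |z| < r: 4, 4, 6. Outside (|z| ≥ r): ∅.
p(0) = -96, so log|p(0)| = log(96) = 4.5643.
Apply Jensen: I(r) = log|p(0)| + Σ_k log(r/|z_k|), summed over zeros inside |z| < r.
  log(r/|z_k|) for z_k = 6: log(8/6) = 0.2877
  log(r/|z_k|) for z_k = 4: log(8/4) = 0.6931
  log(r/|z_k|) for z_k = 4: log(8/4) = 0.6931
Sum over inside zeros: 1.6740.
I(r) = log|p(0)| + (inside sum) = 4.5643 + 1.6740 = 6.2383.
Closed form (all zeros inside, monic): I(r) = n·log(r) = 3·log(8) = 6.2383. ✓

I(r) ≈ 6.2383.


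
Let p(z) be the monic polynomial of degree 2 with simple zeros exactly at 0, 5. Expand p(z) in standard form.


The polynomial is p(z) = ∏_{α ∈ S} (z − α), where S = {0, 5}.
Expanding the product yields: p(z) = z^2 -5·z.
The resulting polynomial has degree 2 and real coefficients as required.

p(z) = z^2 -5·z.


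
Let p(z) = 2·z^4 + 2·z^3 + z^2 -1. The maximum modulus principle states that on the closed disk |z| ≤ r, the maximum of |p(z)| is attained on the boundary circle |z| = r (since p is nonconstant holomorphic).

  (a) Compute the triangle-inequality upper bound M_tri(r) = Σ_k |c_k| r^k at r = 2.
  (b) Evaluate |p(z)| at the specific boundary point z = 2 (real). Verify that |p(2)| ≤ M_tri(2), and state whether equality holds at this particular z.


Coefficients: c_0 = -1, c_1 = 0, c_2 = 1, c_3 = 2, c_4 = 2. Radius r = 2.
Part (a). Triangle bound: M_tri(r) = Σ_k |c_k| r^k
  = |-1|·2^0 + |0|·2^1 + |1|·2^2 + |2|·2^3 + |2|·2^4
  = 1 + 0 + 4 + 16 + 32 = 53.
This bounds M(r) := max_{|z|=r} |p(z)| from above; equality holds iff all terms c_k z^k can be made to align in phase at a single z on |z|=r.
Part (b). At z = 2 (real, on the circle |z| = r):
  p(2) = (-1)·2^0 + (0)·2^1 + (1)·2^2 + (2)·2^3 + (2)·2^4 = 51.
  |p(2)| = 51.
Check: |p(2)| = 51 ≤ 53 = M_tri(2). ✓ Equality does not hold at z = 2 (the coefficients have mixed signs, so the terms do not all align in phase there).

M_tri(2) = 53; |p(2)| = 51; equality at z=2: no.


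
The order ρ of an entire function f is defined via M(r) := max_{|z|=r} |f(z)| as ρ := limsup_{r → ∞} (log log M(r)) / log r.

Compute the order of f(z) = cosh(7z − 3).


cosh(w) is a linear combination of e^{iw} and e^{−iw} (or e^w, e^{−w} in the hyperbolic case), so |cosh(w)| ≤ e^{|w|}. With w = 7z − 3, |w| ≤ 7|z| + 3 = 7r + 3 on |z| = r, giving M(r) ≤ e^{7r + 3}, so ρ ≤ 1. On a suitable ray (z = it for sin/cos; z = t for sinh/cosh, t real → ∞), |cosh(7z − 3)| grows like e^{7|t|}/2, so ρ ≥ 1. Hence ρ = 1.
Therefore ρ = 1.

Order ρ = 1.


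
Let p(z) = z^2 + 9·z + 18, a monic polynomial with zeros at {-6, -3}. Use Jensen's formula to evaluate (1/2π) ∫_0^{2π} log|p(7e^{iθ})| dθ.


Zeros: -6, -3; r = 7.
Inside |z| < r: -6, -3. Outside (|z| ≥ r): ∅.
p(0) = 18, so log|p(0)| = log(18) = 2.8904.
Apply Jensen: I(r) = log|p(0)| + Σ_k log(r/|z_k|), summed over zeros inside |z| < r.
  log(r/|z_k|) for z_k = -6: log(7/6) = 0.1542
  log(r/|z_k|) for z_k = -3: log(7/3) = 0.8473
Sum over inside zeros: 1.0014.
I(r) = log|p(0)| + (inside sum) = 2.8904 + 1.0014 = 3.8918.
Closed form (all zeros inside, monic): I(r) = n·log(r) = 2·log(7) = 3.8918. ✓

I(r) ≈ 3.8918.


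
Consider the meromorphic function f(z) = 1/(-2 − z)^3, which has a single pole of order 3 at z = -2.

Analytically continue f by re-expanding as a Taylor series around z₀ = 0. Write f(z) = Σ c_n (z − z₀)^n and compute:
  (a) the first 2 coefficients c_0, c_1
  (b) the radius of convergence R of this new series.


Let w = z − z₀, so z = z₀ + w.
Then -2 − z = -2 − (z₀ + w) = (-2 − z₀) − w = -2 − w.
f(z) = 1/(-2 − w)^3 = (1/(-2)^3) · (1 − w/(-2))^{−3}.
By the binomial series (1−u)^{−3} = Σ_{n≥0} C(n+2, 2) u^n for |u|<1, with u = w/(-2):
  c_n = C(n+2, 2) / (-2)^(n+3).
  c_0 = 1/(-2)^3 = -1/8.
  c_1 = 3/(-2)^4 = 3/16.
The series is valid for |w/d| < 1, i.e. |z − z₀| < |d|.
Radius of convergence: R = |-2 − z₀| = |-2| = 2 (distance from z₀ to the singularity z = -2).

c_0 = -1/8, c_1 = 3/16; R = 2.


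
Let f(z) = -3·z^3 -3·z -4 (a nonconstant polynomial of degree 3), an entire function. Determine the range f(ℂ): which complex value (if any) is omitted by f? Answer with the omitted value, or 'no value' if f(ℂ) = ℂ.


Little Picard bounds the complement of f(ℂ) to at most one point.
For every w ∈ ℂ, the equation p(z) − w = 0 is a nonconstant polynomial in z and hence has at least one root by the fundamental theorem of algebra. So p is surjective onto ℂ, omitting no value.

Omitted value: no value.


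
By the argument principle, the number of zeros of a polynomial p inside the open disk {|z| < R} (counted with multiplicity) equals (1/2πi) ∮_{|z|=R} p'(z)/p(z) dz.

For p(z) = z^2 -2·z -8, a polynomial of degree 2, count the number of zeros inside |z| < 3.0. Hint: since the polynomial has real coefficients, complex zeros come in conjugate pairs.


The zeros of p are: 4, -2.
Their magnitudes are: 4, 2.
Zeros with |z| < R = 3.0: -2.
Count = 1.
By the argument principle, (1/2πi) ∮_{|z|=R} p'(z)/p(z) dz equals exactly this count.

Number of zeros inside |z| < 3.0: 1.


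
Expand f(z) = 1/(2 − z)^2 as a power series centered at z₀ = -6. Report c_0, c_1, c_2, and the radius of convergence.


Let w = z − z₀, so z = z₀ + w.
Then 2 − z = 2 − (z₀ + w) = (2 − z₀) − w = 8 − w.
f(z) = 1/(8 − w)^2 = (1/(8)^2) · (1 − w/(8))^{−2}.
By the binomial series (1−u)^{−2} = Σ_{n≥0} C(n+1, 1) u^n for |u|<1, with u = w/(8):
  c_n = C(n+1, 1) / (8)^(n+2).
  c_0 = 1/(8)^2 = 1/64.
  c_1 = 2/(8)^3 = 1/256.
  c_2 = 3/(8)^4 = 3/4096.
The series is valid for |w/d| < 1, i.e. |z − z₀| < |d|.
Radius of convergence: R = |2 − z₀| = |8| = 8 (distance from z₀ to the singularity z = 2).

c_0 = 1/64, c_1 = 1/256, c_2 = 3/4096; R = 8.


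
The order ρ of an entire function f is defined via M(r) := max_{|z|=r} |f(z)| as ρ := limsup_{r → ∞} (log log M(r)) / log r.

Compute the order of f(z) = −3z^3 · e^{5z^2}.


M(r) = max_{|z|=r} |-3|·|z|^3·|e^{5z^2}| = 3·r^3 · e^{5r^2} (the factors attain their maxima compatibly on |z|=r). Then log M(r) = log 3 + 3·log r + 5r^2, dominated by the last term, so log log M(r) ~ 2·log r. The polynomial factor -3z^3 contributes only a log r term and does not affect the order. ρ = 2.
Therefore ρ = 2.

Order ρ = 2.


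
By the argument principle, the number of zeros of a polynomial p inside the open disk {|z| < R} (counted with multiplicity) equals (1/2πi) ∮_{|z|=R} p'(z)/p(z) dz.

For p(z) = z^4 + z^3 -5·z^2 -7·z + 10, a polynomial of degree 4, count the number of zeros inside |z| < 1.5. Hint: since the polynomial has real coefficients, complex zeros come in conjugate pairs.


The zeros of p are: 2, 1, (-2 + 1i), (-2 - 1i).
Their magnitudes are: 2, 1, 2.236, 2.236.
Zeros with |z| < R = 1.5: 1.
Count = 1.
By the argument principle, (1/2πi) ∮_{|z|=R} p'(z)/p(z) dz equals exactly this count.

Number of zeros inside |z| < 1.5: 1.


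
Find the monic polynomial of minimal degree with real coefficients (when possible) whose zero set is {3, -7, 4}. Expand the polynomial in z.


The polynomial is p(z) = ∏_{α ∈ S} (z − α), where S = {3, -7, 4}.
Expanding the product yields: p(z) = z^3 -37·z + 84.
The resulting polynomial has degree 3 and real coefficients as required.

p(z) = z^3 -37·z + 84.


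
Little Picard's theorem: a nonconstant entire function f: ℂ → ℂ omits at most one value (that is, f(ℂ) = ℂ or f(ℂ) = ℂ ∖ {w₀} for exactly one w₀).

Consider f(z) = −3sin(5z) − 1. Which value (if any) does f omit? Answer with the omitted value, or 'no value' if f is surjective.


Little Picard bounds the complement of f(ℂ) to at most one point.
sin is entire and surjective onto ℂ: for every w ∈ ℂ, sin(ζ) = w has a solution ζ ∈ ℂ (e.g., via the complex inverse arcsin). With ζ = 5z this gives z = ζ/(5). Then -3·sin(5z) takes every value in -3·ℂ = ℂ, and adding -1 is a bijection of ℂ. So f is surjective and omits no value. (Note: only on the real line is sin bounded by [−1, 1].)

Omitted value: no value.


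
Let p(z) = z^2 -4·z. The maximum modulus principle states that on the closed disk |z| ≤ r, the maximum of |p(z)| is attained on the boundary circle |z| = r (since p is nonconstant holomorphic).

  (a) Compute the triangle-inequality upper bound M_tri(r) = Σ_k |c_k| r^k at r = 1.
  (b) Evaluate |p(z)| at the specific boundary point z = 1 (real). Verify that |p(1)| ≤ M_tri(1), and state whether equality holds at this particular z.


Coefficients: c_0 = 0, c_1 = -4, c_2 = 1. Radius r = 1.
Part (a). Triangle bound: M_tri(r) = Σ_k |c_k| r^k
  = |0|·1^0 + |-4|·1^1 + |1|·1^2
  = 0 + 4 + 1 = 5.
This bounds M(r) := max_{|z|=r} |p(z)| from above; equality holds iff all terms c_k z^k can be made to align in phase at a single z on |z|=r.
Part (b). At z = 1 (real, on the circle |z| = r):
  p(1) = (0)·1^0 + (-4)·1^1 + (1)·1^2 = -3.
  |p(1)| = 3.
Check: |p(1)| = 3 ≤ 5 = M_tri(1). ✓ Equality does not hold at z = 1 (the coefficients have mixed signs, so the terms do not all align in phase there).

M_tri(1) = 5; |p(1)| = 3; equality at z=1: no.


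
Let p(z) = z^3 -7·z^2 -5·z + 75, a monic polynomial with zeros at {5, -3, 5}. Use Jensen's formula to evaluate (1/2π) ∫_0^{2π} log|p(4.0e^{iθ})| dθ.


Zeros: -3, 5, 5; r = 4.0.
Inside |z| < r: -3. Outside (|z| ≥ r): 5, 5.
p(0) = 75, so log|p(0)| = log(75) = 4.3175.
Apply Jensen: I(r) = log|p(0)| + Σ_k log(r/|z_k|), summed over zeros inside |z| < r.
  log(r/|z_k|) for z_k = -3: log(4.0/3) = 0.2877
  Outside zeros (5, 5) contribute nothing to the Jensen sum.
Sum over inside zeros: 0.2877.
I(r) = log|p(0)| + (inside sum) = 4.3175 + 0.2877 = 4.6052.
Note: since some zeros are outside |z| ≤ r, the simplified n·log(r) form does NOT apply — only the inside zeros contribute.

I(r) ≈ 4.6052.


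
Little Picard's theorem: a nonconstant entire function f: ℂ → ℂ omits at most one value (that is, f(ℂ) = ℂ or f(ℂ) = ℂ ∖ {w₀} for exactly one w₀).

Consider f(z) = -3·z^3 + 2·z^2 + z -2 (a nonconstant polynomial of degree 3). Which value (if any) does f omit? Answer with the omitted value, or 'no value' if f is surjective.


Little Picard bounds the complement of f(ℂ) to at most one point.
For every w ∈ ℂ, the equation p(z) − w = 0 is a nonconstant polynomial in z and hence has at least one root by the fundamental theorem of algebra. So p is surjective onto ℂ, omitting no value.

Omitted value: no value.


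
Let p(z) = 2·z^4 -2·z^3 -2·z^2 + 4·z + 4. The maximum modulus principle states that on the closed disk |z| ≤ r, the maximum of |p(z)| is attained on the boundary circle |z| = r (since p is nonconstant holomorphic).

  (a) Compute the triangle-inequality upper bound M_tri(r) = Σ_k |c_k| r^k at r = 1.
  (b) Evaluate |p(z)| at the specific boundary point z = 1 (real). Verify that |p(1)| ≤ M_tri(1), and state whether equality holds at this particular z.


Coefficients: c_0 = 4, c_1 = 4, c_2 = -2, c_3 = -2, c_4 = 2. Radius r = 1.
Part (a). Triangle bound: M_tri(r) = Σ_k |c_k| r^k
  = |4|·1^0 + |4|·1^1 + |-2|·1^2 + |-2|·1^3 + |2|·1^4
  = 4 + 4 + 2 + 2 + 2 = 14.
This bounds M(r) := max_{|z|=r} |p(z)| from above; equality holds iff all terms c_k z^k can be made to align in phase at a single z on |z|=r.
Part (b). At z = 1 (real, on the circle |z| = r):
  p(1) = (4)·1^0 + (4)·1^1 + (-2)·1^2 + (-2)·1^3 + (2)·1^4 = 6.
  |p(1)| = 6.
Check: |p(1)| = 6 ≤ 14 = M_tri(1). ✓ Equality does not hold at z = 1 (the coefficients have mixed signs, so the terms do not all align in phase there).

M_tri(1) = 14; |p(1)| = 6; equality at z=1: no.


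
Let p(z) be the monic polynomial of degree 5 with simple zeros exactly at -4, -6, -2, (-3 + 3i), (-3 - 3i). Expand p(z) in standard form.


The polynomial is p(z) = ∏_{α ∈ S} (z − α), where S = {-4, -6, -2, (-3 + 3i), (-3 - 3i)}.
Expanding the product yields: p(z) = z^5 + 18·z^4 + 134·z^3 + 528·z^2 + 1080·z + 864.
Note conjugate pairs combine to real quadratics: (z − (-3+3i))(z − (-3−3i)) = z² + 6z + 18.
The resulting polynomial has degree 5 and real coefficients as required.

p(z) = z^5 + 18·z^4 + 134·z^3 + 528·z^2 + 1080·z + 864.


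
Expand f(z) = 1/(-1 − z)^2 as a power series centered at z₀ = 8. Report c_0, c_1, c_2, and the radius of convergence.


Let w = z − z₀, so z = z₀ + w.
Then -1 − z = -1 − (z₀ + w) = (-1 − z₀) − w = -9 − w.
f(z) = 1/(-9 − w)^2 = (1/(-9)^2) · (1 − w/(-9))^{−2}.
By the binomial series (1−u)^{−2} = Σ_{n≥0} C(n+1, 1) u^n for |u|<1, with u = w/(-9):
  c_n = C(n+1, 1) / (-9)^(n+2).
  c_0 = 1/(-9)^2 = 1/81.
  c_1 = 2/(-9)^3 = -2/729.
  c_2 = 3/(-9)^4 = 1/2187.
The series is valid for |w/d| < 1, i.e. |z − z₀| < |d|.
Radius of convergence: R = |-1 − z₀| = |-9| = 9 (distance from z₀ to the singularity z = -1).

c_0 = 1/81, c_1 = -2/729, c_2 = 1/2187; R = 9.


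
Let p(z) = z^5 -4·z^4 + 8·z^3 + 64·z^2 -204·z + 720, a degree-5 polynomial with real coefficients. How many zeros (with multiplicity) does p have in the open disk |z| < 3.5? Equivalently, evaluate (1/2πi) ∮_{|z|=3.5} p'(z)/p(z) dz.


The zeros of p are: (3 + 3i), (3 - 3i), (1 + 3i), (1 - 3i), -4.
Their magnitudes are: 4.243, 4.243, 3.162, 3.162, 4.
Zeros with |z| < R = 3.5: (1 + 3i), (1 - 3i).
Count = 2.
By the argument principle, (1/2πi) ∮_{|z|=R} p'(z)/p(z) dz equals exactly this count.

Number of zeros inside |z| < 3.5: 2.


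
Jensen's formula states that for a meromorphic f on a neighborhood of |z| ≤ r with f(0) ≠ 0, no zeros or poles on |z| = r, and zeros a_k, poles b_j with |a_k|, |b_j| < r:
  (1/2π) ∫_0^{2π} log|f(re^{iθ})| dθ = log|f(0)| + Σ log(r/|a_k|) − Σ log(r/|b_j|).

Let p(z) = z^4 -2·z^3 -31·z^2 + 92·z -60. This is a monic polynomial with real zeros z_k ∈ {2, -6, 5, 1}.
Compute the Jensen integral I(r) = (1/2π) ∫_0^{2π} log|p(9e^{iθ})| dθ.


Zeros: -6, 1, 2, 5; r = 9.
Inside |z| < r: -6, 1, 2, 5. Outside (|z| ≥ r): ∅.
p(0) = -60, so log|p(0)| = log(60) = 4.0943.
Apply Jensen: I(r) = log|p(0)| + Σ_k log(r/|z_k|), summed over zeros inside |z| < r.
  log(r/|z_k|) for z_k = 2: log(9/2) = 1.5041
  log(r/|z_k|) for z_k = -6: log(9/6) = 0.4055
  log(r/|z_k|) for z_k = 5: log(9/5) = 0.5878
  log(r/|z_k|) for z_k = 1: log(9/1) = 2.1972
Sum over inside zeros: 4.6946.
I(r) = log|p(0)| + (inside sum) = 4.0943 + 4.6946 = 8.7889.
Closed form (all zeros inside, monic): I(r) = n·log(r) = 4·log(9) = 8.7889. ✓

I(r) ≈ 8.7889.


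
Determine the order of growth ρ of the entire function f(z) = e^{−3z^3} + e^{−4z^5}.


Each summand is entire of order 3 and 5 respectively (as in the single-exponential case). The order of a sum is at most the max of the orders, so ρ ≤ 5. For the lower bound: on |z|=r choose arg z so that -4z^5 is real positive; then |e^{-4z^5}| = e^{4r^5} while |e^{-3z^3}| ≤ e^{3r^3} = o(e^{4r^5}). So |f| ≥ e^{4r^5}(1 − o(1)) and ρ ≥ 5. Hence ρ = max(3, 5) = 5.
Therefore ρ = 5.

Order ρ = 5.


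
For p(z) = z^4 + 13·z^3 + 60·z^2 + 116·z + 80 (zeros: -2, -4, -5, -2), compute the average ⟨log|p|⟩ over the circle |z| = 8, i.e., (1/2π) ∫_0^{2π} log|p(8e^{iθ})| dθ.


Zeros: -5, -4, -2, -2; r = 8.
Inside |z| < r: -5, -4, -2, -2. Outside (|z| ≥ r): ∅.
p(0) = 80, so log|p(0)| = log(80) = 4.3820.
Apply Jensen: I(r) = log|p(0)| + Σ_k log(r/|z_k|), summed over zeros inside |z| < r.
  log(r/|z_k|) for z_k = -2: log(8/2) = 1.3863
  log(r/|z_k|) for z_k = -4: log(8/4) = 0.6931
  log(r/|z_k|) for z_k = -5: log(8/5) = 0.4700
  log(r/|z_k|) for z_k = -2: log(8/2) = 1.3863
Sum over inside zeros: 3.9357.
I(r) = log|p(0)| + (inside sum) = 4.3820 + 3.9357 = 8.3178.
Closed form (all zeros inside, monic): I(r) = n·log(r) = 4·log(8) = 8.3178. ✓

I(r) ≈ 8.3178.


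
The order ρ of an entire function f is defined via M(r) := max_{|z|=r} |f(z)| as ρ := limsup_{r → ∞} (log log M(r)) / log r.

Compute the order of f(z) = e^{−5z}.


|e^{−5z}| = e^{Re(-5·z) + 0} ≤ e^{5|z|^1 + 0} = e^{5r^1 + 0} on |z| = r, so ρ ≤ 1. Choosing z on |z|=r so that -5·z is real positive (always possible by picking arg z appropriately) gives |f(z)| = e^{5r^1 + 0}, matching the bound. The additive constant 0 does not affect log log M(r) ~ 1·log r. Hence ρ = 1.
Therefore ρ = 1.

Order ρ = 1.


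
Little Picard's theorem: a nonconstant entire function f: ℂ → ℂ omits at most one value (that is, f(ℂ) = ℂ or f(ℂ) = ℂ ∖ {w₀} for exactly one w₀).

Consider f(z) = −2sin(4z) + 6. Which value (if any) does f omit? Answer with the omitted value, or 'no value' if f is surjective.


Little Picard bounds the complement of f(ℂ) to at most one point.
sin is entire and surjective onto ℂ: for every w ∈ ℂ, sin(ζ) = w has a solution ζ ∈ ℂ (e.g., via the complex inverse arcsin). With ζ = 4z this gives z = ζ/(4). Then -2·sin(4z) takes every value in -2·ℂ = ℂ, and adding 6 is a bijection of ℂ. So f is surjective and omits no value. (Note: only on the real line is sin bounded by [−1, 1].)

Omitted value: no value.


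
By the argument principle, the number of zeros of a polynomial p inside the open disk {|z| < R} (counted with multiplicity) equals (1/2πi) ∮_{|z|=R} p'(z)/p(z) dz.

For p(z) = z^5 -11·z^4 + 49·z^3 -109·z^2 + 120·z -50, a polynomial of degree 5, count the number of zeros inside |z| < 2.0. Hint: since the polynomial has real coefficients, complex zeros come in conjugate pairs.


The zeros of p are: (3 + 1i), (3 - 1i), 1, (2 + 1i), (2 - 1i).
Their magnitudes are: 3.162, 3.162, 1, 2.236, 2.236.
Zeros with |z| < R = 2.0: 1.
Count = 1.
By the argument principle, (1/2πi) ∮_{|z|=R} p'(z)/p(z) dz equals exactly this count.

Number of zeros inside |z| < 2.0: 1.


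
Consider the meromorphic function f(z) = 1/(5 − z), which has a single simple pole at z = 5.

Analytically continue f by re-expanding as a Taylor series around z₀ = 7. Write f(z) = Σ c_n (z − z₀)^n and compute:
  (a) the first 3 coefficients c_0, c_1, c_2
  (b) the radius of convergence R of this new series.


Let w = z − z₀, so z = z₀ + w.
Then 5 − z = 5 − (z₀ + w) = (5 − z₀) − w = -2 − w.
f(z) = 1/(-2 − w) = (1/(-2)) · 1/(1 − w/(-2)) = Σ_{n≥0} w^n / (-2)^(n+1).
So c_n = 1/(-2)^(n+1):
  c_0 = 1/(-2)^1 = -1/2.
  c_1 = 1/(-2)^2 = 1/4.
  c_2 = 1/(-2)^3 = -1/8.
The series is valid for |w/d| < 1, i.e. |z − z₀| < |d|.
Radius of convergence: R = |5 − z₀| = |-2| = 2 (distance from z₀ to the singularity z = 5).

c_0 = -1/2, c_1 = 1/4, c_2 = -1/8; R = 2.


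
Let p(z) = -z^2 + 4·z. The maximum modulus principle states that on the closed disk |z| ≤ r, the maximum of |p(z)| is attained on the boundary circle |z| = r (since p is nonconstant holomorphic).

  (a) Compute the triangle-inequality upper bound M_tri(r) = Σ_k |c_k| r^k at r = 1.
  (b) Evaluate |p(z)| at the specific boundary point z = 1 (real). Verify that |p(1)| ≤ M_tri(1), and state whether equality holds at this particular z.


Coefficients: c_0 = 0, c_1 = 4, c_2 = -1. Radius r = 1.
Part (a). Triangle bound: M_tri(r) = Σ_k |c_k| r^k
  = |0|·1^0 + |4|·1^1 + |-1|·1^2
  = 0 + 4 + 1 = 5.
This bounds M(r) := max_{|z|=r} |p(z)| from above; equality holds iff all terms c_k z^k can be made to align in phase at a single z on |z|=r.
Part (b). At z = 1 (real, on the circle |z| = r):
  p(1) = (0)·1^0 + (4)·1^1 + (-1)·1^2 = 3.
  |p(1)| = 3.
Check: |p(1)| = 3 ≤ 5 = M_tri(1). ✓ Equality does not hold at z = 1 (the coefficients have mixed signs, so the terms do not all align in phase there).

M_tri(1) = 5; |p(1)| = 3; equality at z=1: no.


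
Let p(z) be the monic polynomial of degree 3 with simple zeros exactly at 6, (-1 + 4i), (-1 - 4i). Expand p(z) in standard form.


The polynomial is p(z) = ∏_{α ∈ S} (z − α), where S = {6, (-1 + 4i), (-1 - 4i)}.
Expanding the product yields: p(z) = z^3 -4·z^2 + 5·z -102.
Note conjugate pairs combine to real quadratics: (z − (-1+4i))(z − (-1−4i)) = z² + 2z + 17.
The resulting polynomial has degree 3 and real coefficients as required.

p(z) = z^3 -4·z^2 + 5·z -102.


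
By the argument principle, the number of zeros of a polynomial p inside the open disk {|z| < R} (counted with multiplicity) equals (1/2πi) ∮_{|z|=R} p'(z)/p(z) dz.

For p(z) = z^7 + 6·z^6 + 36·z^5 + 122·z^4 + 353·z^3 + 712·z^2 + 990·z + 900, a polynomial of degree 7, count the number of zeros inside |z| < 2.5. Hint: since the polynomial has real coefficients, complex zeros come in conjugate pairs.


The zeros of p are: (0 + 3i), (0 - 3i), (-1 + 2i), (-1 - 2i), (-1 + 3i), (-1 - 3i), -2.
Their magnitudes are: 3, 3, 2.236, 2.236, 3.162, 3.162, 2.
Zeros with |z| < R = 2.5: (-1 + 2i), (-1 - 2i), -2.
Count = 3.
By the argument principle, (1/2πi) ∮_{|z|=R} p'(z)/p(z) dz equals exactly this count.

Number of zeros inside |z| < 2.5: 3.


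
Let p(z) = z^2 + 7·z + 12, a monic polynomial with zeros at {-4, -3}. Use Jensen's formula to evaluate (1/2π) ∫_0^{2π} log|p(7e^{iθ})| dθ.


Zeros: -4, -3; r = 7.
Inside |z| < r: -4, -3. Outside (|z| ≥ r): ∅.
p(0) = 12, so log|p(0)| = log(12) = 2.4849.
Apply Jensen: I(r) = log|p(0)| + Σ_k log(r/|z_k|), summed over zeros inside |z| < r.
  log(r/|z_k|) for z_k = -4: log(7/4) = 0.5596
  log(r/|z_k|) for z_k = -3: log(7/3) = 0.8473
Sum over inside zeros: 1.4069.
I(r) = log|p(0)| + (inside sum) = 2.4849 + 1.4069 = 3.8918.
Closed form (all zeros inside, monic): I(r) = n·log(r) = 2·log(7) = 3.8918. ✓

I(r) ≈ 3.8918.


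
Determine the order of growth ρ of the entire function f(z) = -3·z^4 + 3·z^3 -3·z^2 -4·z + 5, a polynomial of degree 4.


|f(z)| ≤ Σ|c_k|·r^k = O(r^4) as r → ∞. Polynomial growth is O(e^{r^ε}) for every ε > 0 (since r^4/e^{r^ε} → 0), so ρ ≤ ε for all ε > 0, i.e. ρ = 0. Every nonconstant polynomial has order 0.
Therefore ρ = 0.

Order ρ = 0.


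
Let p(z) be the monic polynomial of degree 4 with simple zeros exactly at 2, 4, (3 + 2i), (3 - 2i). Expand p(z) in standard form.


The polynomial is p(z) = ∏_{α ∈ S} (z − α), where S = {2, 4, (3 + 2i), (3 - 2i)}.
Expanding the product yields: p(z) = z^4 -12·z^3 + 57·z^2 -126·z + 104.
Note conjugate pairs combine to real quadratics: (z − (3+2i))(z − (3−2i)) = z² − 6z + 13.
The resulting polynomial has degree 4 and real coefficients as required.

p(z) = z^4 -12·z^3 + 57·z^2 -126·z + 104.


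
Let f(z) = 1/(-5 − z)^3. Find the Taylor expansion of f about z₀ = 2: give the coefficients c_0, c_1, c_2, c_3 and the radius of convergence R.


Let w = z − z₀, so z = z₀ + w.
Then -5 − z = -5 − (z₀ + w) = (-5 − z₀) − w = -7 − w.
f(z) = 1/(-7 − w)^3 = (1/(-7)^3) · (1 − w/(-7))^{−3}.
By the binomial series (1−u)^{−3} = Σ_{n≥0} C(n+2, 2) u^n for |u|<1, with u = w/(-7):
  c_n = C(n+2, 2) / (-7)^(n+3).
  c_0 = 1/(-7)^3 = -1/343.
  c_1 = 3/(-7)^4 = 3/2401.
  c_2 = 6/(-7)^5 = -6/16807.
  c_3 = 10/(-7)^6 = 10/117649.
The series is valid for |w/d| < 1, i.e. |z − z₀| < |d|.
Radius of convergence: R = |-5 − z₀| = |-7| = 7 (distance from z₀ to the singularity z = -5).

c_0 = -1/343, c_1 = 3/2401, c_2 = -6/16807, c_3 = 10/117649; R = 7.


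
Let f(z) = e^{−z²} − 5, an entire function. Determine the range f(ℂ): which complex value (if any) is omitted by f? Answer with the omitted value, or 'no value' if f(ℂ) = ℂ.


Little Picard bounds the complement of f(ℂ) to at most one point.
The exponent g(z) = −z² is a nonconstant polynomial, hence surjective onto ℂ. So e^{g(z)} takes every value in {e^w : w ∈ ℂ} = ℂ ∖ {0}. Adding -5 shifts the range to ℂ ∖ {-5}. f omits exactly -5.

Omitted value: -5.


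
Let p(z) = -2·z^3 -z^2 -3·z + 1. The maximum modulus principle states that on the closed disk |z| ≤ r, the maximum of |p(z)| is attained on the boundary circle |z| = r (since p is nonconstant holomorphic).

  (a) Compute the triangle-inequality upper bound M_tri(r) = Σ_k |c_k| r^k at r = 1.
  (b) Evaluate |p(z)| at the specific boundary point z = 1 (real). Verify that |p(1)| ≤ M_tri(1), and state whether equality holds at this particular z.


Coefficients: c_0 = 1, c_1 = -3, c_2 = -1, c_3 = -2. Radius r = 1.
Part (a). Triangle bound: M_tri(r) = Σ_k |c_k| r^k
  = |1|·1^0 + |-3|·1^1 + |-1|·1^2 + |-2|·1^3
  = 1 + 3 + 1 + 2 = 7.
This bounds M(r) := max_{|z|=r} |p(z)| from above; equality holds iff all terms c_k z^k can be made to align in phase at a single z on |z|=r.
Part (b). At z = 1 (real, on the circle |z| = r):
  p(1) = (1)·1^0 + (-3)·1^1 + (-1)·1^2 + (-2)·1^3 = -5.
  |p(1)| = 5.
Check: |p(1)| = 5 ≤ 7 = M_tri(1). ✓ Equality does not hold at z = 1 (the coefficients have mixed signs, so the terms do not all align in phase there).

M_tri(1) = 7; |p(1)| = 5; equality at z=1: no.


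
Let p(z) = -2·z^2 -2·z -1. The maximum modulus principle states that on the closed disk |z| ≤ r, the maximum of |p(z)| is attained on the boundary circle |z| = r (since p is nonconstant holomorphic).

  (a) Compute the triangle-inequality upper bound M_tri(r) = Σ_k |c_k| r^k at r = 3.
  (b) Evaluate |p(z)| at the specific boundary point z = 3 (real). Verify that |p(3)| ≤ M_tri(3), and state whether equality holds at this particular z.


Coefficients: c_0 = -1, c_1 = -2, c_2 = -2. Radius r = 3.
Part (a). Triangle bound: M_tri(r) = Σ_k |c_k| r^k
  = |-1|·3^0 + |-2|·3^1 + |-2|·3^2
  = 1 + 6 + 18 = 25.
This bounds M(r) := max_{|z|=r} |p(z)| from above; equality holds iff all terms c_k z^k can be made to align in phase at a single z on |z|=r.
Part (b). At z = 3 (real, on the circle |z| = r):
  p(3) = (-1)·3^0 + (-2)·3^1 + (-2)·3^2 = -25.
  |p(3)| = 25.
Since all nonzero coefficients share the same sign, |p(3)| = 25 = M_tri(3); the triangle bound is attained at z = 3, so in fact M(r) = 25.

M_tri(3) = 25; |p(3)| = 25; equality at z=3: yes.


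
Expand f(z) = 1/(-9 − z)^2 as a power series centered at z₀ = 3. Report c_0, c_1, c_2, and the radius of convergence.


Let w = z − z₀, so z = z₀ + w.
Then -9 − z = -9 − (z₀ + w) = (-9 − z₀) − w = -12 − w.
f(z) = 1/(-12 − w)^2 = (1/(-12)^2) · (1 − w/(-12))^{−2}.
By the binomial series (1−u)^{−2} = Σ_{n≥0} C(n+1, 1) u^n for |u|<1, with u = w/(-12):
  c_n = C(n+1, 1) / (-12)^(n+2).
  c_0 = 1/(-12)^2 = 1/144.
  c_1 = 2/(-12)^3 = -1/864.
  c_2 = 3/(-12)^4 = 1/6912.
The series is valid for |w/d| < 1, i.e. |z − z₀| < |d|.
Radius of convergence: R = |-9 − z₀| = |-12| = 12 (distance from z₀ to the singularity z = -9).

c_0 = 1/144, c_1 = -1/864, c_2 = 1/6912; R = 12.


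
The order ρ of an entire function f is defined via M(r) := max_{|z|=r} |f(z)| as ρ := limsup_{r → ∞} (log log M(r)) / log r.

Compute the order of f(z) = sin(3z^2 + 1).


Write sin(w) = (e^{iw} ± e^{−iw})/(2 or 2i), so |sin(w)| ≤ e^{|w|}. With w = 3z^2 + 1, |w| ≤ 3r^2 + 1 on |z|=r, giving M(r) ≤ e^{3r^2 + 1} and ρ ≤ 2. For the lower bound, choose z on |z|=r with 3z^2 purely imaginary of modulus 3r^2; then |sin(3z^2 + 1)| grows like e^{3r^2}/2, so ρ ≥ 2. Hence ρ = 2.
Therefore ρ = 2.

Order ρ = 2.


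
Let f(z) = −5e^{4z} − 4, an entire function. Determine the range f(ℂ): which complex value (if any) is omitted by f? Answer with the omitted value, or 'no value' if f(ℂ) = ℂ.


Little Picard bounds the complement of f(ℂ) to at most one point.
e^{4z} is never zero on ℂ, so -5·e^{4z} takes every value in ℂ ∖ {0}. Adding -4 shifts the range to ℂ ∖ {-4}. Thus f omits exactly the value -4.

Omitted value: -4.


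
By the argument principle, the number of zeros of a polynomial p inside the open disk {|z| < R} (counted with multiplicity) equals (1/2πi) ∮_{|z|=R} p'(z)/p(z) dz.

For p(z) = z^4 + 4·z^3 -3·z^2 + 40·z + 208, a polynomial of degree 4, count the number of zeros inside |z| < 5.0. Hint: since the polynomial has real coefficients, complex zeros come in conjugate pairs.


The zeros of p are: (2 + 3i), (2 - 3i), -4, -4.
Their magnitudes are: 3.606, 3.606, 4, 4.
Zeros with |z| < R = 5.0: (2 + 3i), (2 - 3i), -4, -4.
Count = 4.
By the argument principle, (1/2πi) ∮_{|z|=R} p'(z)/p(z) dz equals exactly this count.

Number of zeros inside |z| < 5.0: 4.


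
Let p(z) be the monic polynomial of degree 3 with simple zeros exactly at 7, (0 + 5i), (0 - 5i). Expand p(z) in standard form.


The polynomial is p(z) = ∏_{α ∈ S} (z − α), where S = {7, (0 + 5i), (0 - 5i)}.
Expanding the product yields: p(z) = z^3 -7·z^2 + 25·z -175.
Note conjugate pairs combine to real quadratics: (z − (0+5i))(z − (0−5i)) = z² + 25.
The resulting polynomial has degree 3 and real coefficients as required.

p(z) = z^3 -7·z^2 + 25·z -175.


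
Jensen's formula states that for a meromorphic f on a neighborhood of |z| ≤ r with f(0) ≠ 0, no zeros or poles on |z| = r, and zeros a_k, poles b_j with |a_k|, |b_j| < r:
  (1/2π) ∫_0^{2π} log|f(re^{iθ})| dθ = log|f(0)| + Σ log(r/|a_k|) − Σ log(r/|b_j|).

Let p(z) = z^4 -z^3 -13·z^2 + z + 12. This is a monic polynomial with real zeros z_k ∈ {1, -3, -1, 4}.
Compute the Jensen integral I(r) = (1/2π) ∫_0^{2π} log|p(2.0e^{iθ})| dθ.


Zeros: -3, -1, 1, 4; r = 2.0.
Inside |z| < r: -1, 1. Outside (|z| ≥ r): -3, 4.
p(0) = 12, so log|p(0)| = log(12) = 2.4849.
Apply Jensen: I(r) = log|p(0)| + Σ_k log(r/|z_k|), summed over zeros inside |z| < r.
  log(r/|z_k|) for z_k = 1: log(2.0/1) = 0.6931
  log(r/|z_k|) for z_k = -1: log(2.0/1) = 0.6931
  Outside zeros (-3, 4) contribute nothing to the Jensen sum.
Sum over inside zeros: 1.3863.
I(r) = log|p(0)| + (inside sum) = 2.4849 + 1.3863 = 3.8712.
Note: since some zeros are outside |z| ≤ r, the simplified n·log(r) form does NOT apply — only the inside zeros contribute.

I(r) ≈ 3.8712.


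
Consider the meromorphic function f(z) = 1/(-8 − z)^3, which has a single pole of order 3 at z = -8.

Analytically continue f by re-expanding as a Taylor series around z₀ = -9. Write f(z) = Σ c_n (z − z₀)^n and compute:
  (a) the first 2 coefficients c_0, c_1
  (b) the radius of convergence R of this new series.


Let w = z − z₀, so z = z₀ + w.
Then -8 − z = -8 − (z₀ + w) = (-8 − z₀) − w = 1 − w.
f(z) = 1/(1 − w)^3 = (1/(1)^3) · (1 − w/(1))^{−3}.
By the binomial series (1−u)^{−3} = Σ_{n≥0} C(n+2, 2) u^n for |u|<1, with u = w/(1):
  c_n = C(n+2, 2) / (1)^(n+3).
  c_0 = 1/(1)^3 = 1.
  c_1 = 3/(1)^4 = 3.
The series is valid for |w/d| < 1, i.e. |z − z₀| < |d|.
Radius of convergence: R = |-8 − z₀| = |1| = 1 (distance from z₀ to the singularity z = -8).

c_0 = 1, c_1 = 3; R = 1.


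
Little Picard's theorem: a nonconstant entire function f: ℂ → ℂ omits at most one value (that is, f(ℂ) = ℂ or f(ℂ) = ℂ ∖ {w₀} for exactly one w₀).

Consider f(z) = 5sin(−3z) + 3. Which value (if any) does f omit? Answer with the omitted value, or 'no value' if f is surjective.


Little Picard bounds the complement of f(ℂ) to at most one point.
sin is entire and surjective onto ℂ: for every w ∈ ℂ, sin(ζ) = w has a solution ζ ∈ ℂ (e.g., via the complex inverse arcsin). With ζ = −3z this gives z = ζ/(-3). Then 5·sin(−3z) takes every value in 5·ℂ = ℂ, and adding 3 is a bijection of ℂ. So f is surjective and omits no value. (Note: only on the real line is sin bounded by [−1, 1].)

Omitted value: no value.


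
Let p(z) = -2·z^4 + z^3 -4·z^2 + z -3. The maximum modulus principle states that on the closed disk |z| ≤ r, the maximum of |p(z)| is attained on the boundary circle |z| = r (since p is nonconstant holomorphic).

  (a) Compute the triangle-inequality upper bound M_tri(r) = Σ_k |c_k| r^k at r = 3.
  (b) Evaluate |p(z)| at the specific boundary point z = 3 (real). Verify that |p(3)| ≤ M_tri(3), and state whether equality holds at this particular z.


Coefficients: c_0 = -3, c_1 = 1, c_2 = -4, c_3 = 1, c_4 = -2. Radius r = 3.
Part (a). Triangle bound: M_tri(r) = Σ_k |c_k| r^k
  = |-3|·3^0 + |1|·3^1 + |-4|·3^2 + |1|·3^3 + |-2|·3^4
  = 3 + 3 + 36 + 27 + 162 = 231.
This bounds M(r) := max_{|z|=r} |p(z)| from above; equality holds iff all terms c_k z^k can be made to align in phase at a single z on |z|=r.
Part (b). At z = 3 (real, on the circle |z| = r):
  p(3) = (-3)·3^0 + (1)·3^1 + (-4)·3^2 + (1)·3^3 + (-2)·3^4 = -171.
  |p(3)| = 171.
Check: |p(3)| = 171 ≤ 231 = M_tri(3). ✓ Equality does not hold at z = 3 (the coefficients have mixed signs, so the terms do not all align in phase there).

M_tri(3) = 231; |p(3)| = 171; equality at z=3: no.


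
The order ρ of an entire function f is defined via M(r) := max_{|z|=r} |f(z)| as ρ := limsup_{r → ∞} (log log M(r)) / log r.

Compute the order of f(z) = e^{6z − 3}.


|e^{6z − 3}| = e^{Re(6·z) + -3} ≤ e^{6|z|^1 + -3} = e^{6r^1 + -3} on |z| = r, so ρ ≤ 1. Choosing z on |z|=r so that 6·z is real positive (always possible by picking arg z appropriately) gives |f(z)| = e^{6r^1 + -3}, matching the bound. The additive constant -3 does not affect log log M(r) ~ 1·log r. Hence ρ = 1.
Therefore ρ = 1.

Order ρ = 1.


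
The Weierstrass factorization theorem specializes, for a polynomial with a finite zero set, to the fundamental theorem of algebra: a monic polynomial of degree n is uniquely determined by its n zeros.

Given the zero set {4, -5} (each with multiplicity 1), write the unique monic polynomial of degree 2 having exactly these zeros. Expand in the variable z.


The polynomial is p(z) = ∏_{α ∈ S} (z − α), where S = {4, -5}.
Expanding the product yields: p(z) = z^2 + z -20.
The resulting polynomial has degree 2 and real coefficients as required.

p(z) = z^2 + z -20.


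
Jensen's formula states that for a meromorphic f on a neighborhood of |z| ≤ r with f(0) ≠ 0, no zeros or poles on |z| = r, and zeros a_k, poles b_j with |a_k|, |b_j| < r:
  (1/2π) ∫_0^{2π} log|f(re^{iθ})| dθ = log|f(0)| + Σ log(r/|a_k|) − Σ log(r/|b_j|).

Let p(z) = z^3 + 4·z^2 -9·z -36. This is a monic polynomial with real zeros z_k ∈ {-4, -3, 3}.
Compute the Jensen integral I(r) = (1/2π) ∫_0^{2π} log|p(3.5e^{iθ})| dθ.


Zeros: -4, -3, 3; r = 3.5.
Inside |z| < r: -3, 3. Outside (|z| ≥ r): -4.
p(0) = -36, so log|p(0)| = log(36) = 3.5835.
Apply Jensen: I(r) = log|p(0)| + Σ_k log(r/|z_k|), summed over zeros inside |z| < r.
  log(r/|z_k|) for z_k = -3: log(3.5/3) = 0.1542
  log(r/|z_k|) for z_k = 3: log(3.5/3) = 0.1542
  Outside zeros (-4) contribute nothing to the Jensen sum.
Sum over inside zeros: 0.3083.
I(r) = log|p(0)| + (inside sum) = 3.5835 + 0.3083 = 3.8918.
Note: since some zeros are outside |z| ≤ r, the simplified n·log(r) form does NOT apply — only the inside zeros contribute.

I(r) ≈ 3.8918.


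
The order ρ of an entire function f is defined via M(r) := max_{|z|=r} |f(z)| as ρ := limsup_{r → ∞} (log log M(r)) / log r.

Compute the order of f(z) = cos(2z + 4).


cos(w) is a linear combination of e^{iw} and e^{−iw} (or e^w, e^{−w} in the hyperbolic case), so |cos(w)| ≤ e^{|w|}. With w = 2z + 4, |w| ≤ 2|z| + 4 = 2r + 4 on |z| = r, giving M(r) ≤ e^{2r + 4}, so ρ ≤ 1. On a suitable ray (z = it for sin/cos; z = t for sinh/cosh, t real → ∞), |cos(2z + 4)| grows like e^{2|t|}/2, so ρ ≥ 1. Hence ρ = 1.
Therefore ρ = 1.

Order ρ = 1.


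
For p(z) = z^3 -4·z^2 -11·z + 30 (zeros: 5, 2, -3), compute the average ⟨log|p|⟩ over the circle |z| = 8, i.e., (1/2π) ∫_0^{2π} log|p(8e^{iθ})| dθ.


Zeros: -3, 2, 5; r = 8.
Inside |z| < r: -3, 2, 5. Outside (|z| ≥ r): ∅.
p(0) = 30, so log|p(0)| = log(30) = 3.4012.
Apply Jensen: I(r) = log|p(0)| + Σ_k log(r/|z_k|), summed over zeros inside |z| < r.
  log(r/|z_k|) for z_k = 5: log(8/5) = 0.4700
  log(r/|z_k|) for z_k = 2: log(8/2) = 1.3863
  log(r/|z_k|) for z_k = -3: log(8/3) = 0.9808
Sum over inside zeros: 2.8371.
I(r) = log|p(0)| + (inside sum) = 3.4012 + 2.8371 = 6.2383.
Closed form (all zeros inside, monic): I(r) = n·log(r) = 3·log(8) = 6.2383. ✓

I(r) ≈ 6.2383.


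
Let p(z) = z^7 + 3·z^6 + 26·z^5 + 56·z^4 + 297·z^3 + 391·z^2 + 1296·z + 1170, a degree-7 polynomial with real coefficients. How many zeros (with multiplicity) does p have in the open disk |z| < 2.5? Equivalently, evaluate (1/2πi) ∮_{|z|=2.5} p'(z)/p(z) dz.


The zeros of p are: (1 + 3i), (1 - 3i), (-2 + 3i), (-2 - 3i), (0 + 3i), (0 - 3i), -1.
Their magnitudes are: 3.162, 3.162, 3.606, 3.606, 3, 3, 1.
Zeros with |z| < R = 2.5: -1.
Count = 1.
By the argument principle, (1/2πi) ∮_{|z|=R} p'(z)/p(z) dz equals exactly this count.

Number of zeros inside |z| < 2.5: 1.


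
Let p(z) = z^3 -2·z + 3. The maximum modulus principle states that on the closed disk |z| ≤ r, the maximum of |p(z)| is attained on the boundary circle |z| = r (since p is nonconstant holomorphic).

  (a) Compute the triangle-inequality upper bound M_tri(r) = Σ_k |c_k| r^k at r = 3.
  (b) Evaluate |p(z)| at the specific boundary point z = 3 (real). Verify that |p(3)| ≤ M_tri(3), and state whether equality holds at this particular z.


Coefficients: c_0 = 3, c_1 = -2, c_2 = 0, c_3 = 1. Radius r = 3.
Part (a). Triangle bound: M_tri(r) = Σ_k |c_k| r^k
  = |3|·3^0 + |-2|·3^1 + |0|·3^2 + |1|·3^3
  = 3 + 6 + 0 + 27 = 36.
This bounds M(r) := max_{|z|=r} |p(z)| from above; equality holds iff all terms c_k z^k can be made to align in phase at a single z on |z|=r.
Part (b). At z = 3 (real, on the circle |z| = r):
  p(3) = (3)·3^0 + (-2)·3^1 + (0)·3^2 + (1)·3^3 = 24.
  |p(3)| = 24.
Check: |p(3)| = 24 ≤ 36 = M_tri(3). ✓ Equality does not hold at z = 3 (the coefficients have mixed signs, so the terms do not all align in phase there).

M_tri(3) = 36; |p(3)| = 24; equality at z=3: no.
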